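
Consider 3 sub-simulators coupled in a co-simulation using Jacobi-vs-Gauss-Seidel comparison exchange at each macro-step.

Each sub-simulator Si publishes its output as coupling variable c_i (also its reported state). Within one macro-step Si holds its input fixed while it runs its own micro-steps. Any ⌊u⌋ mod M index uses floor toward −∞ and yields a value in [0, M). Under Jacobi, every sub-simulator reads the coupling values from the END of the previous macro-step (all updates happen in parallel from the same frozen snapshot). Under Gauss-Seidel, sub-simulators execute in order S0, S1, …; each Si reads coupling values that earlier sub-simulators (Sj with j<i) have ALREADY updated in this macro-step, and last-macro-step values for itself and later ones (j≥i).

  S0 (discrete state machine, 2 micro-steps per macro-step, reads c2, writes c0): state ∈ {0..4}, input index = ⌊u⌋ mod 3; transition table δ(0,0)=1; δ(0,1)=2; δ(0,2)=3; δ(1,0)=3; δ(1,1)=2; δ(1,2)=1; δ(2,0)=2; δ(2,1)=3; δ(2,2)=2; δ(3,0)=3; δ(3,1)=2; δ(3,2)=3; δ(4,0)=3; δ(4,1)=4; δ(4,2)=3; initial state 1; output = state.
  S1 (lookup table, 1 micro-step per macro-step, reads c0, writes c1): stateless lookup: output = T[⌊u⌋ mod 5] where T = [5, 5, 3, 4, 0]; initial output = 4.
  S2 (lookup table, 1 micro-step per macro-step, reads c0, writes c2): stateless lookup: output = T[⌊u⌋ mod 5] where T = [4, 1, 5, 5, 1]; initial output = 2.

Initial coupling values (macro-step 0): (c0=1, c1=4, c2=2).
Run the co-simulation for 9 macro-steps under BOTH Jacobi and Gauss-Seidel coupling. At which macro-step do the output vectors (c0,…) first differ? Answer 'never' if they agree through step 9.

first divergence at macro-step: 2

[Jacobi] macro 1: S0 reads c2=2 → after 2×micro: 1; S1 reads c0=1 → after 1×micro: 5; S2 reads c0=1 → after 1×micro: 1 ⇒ (c0=1, c1=5, c2=1)
[Jacobi] macro 2: S0 reads c2=1 → after 2×micro: 3; S1 reads c0=1 → after 1×micro: 5; S2 reads c0=1 → after 1×micro: 1 ⇒ (c0=3, c1=5, c2=1)
[Jacobi] macro 3: S0 reads c2=1 → after 2×micro: 3; S1 reads c0=3 → after 1×micro: 4; S2 reads c0=3 → after 1×micro: 5 ⇒ (c0=3, c1=4, c2=5)
[Jacobi] macro 4: S0 reads c2=5 → after 2×micro: 3; S1 reads c0=3 → after 1×micro: 4; S2 reads c0=3 → after 1×micro: 5 ⇒ (c0=3, c1=4, c2=5)
[Jacobi] macro 5: S0 reads c2=5 → after 2×micro: 3; S1 reads c0=3 → after 1×micro: 4; S2 reads c0=3 → after 1×micro: 5 ⇒ (c0=3, c1=4, c2=5)
[Jacobi] macro 6: S0 reads c2=5 → after 2×micro: 3; S1 reads c0=3 → after 1×micro: 4; S2 reads c0=3 → after 1×micro: 5 ⇒ (c0=3, c1=4, c2=5)
[Jacobi] macro 7: S0 reads c2=5 → after 2×micro: 3; S1 reads c0=3 → after 1×micro: 4; S2 reads c0=3 → after 1×micro: 5 ⇒ (c0=3, c1=4, c2=5)
[Jacobi] macro 8: S0 reads c2=5 → after 2×micro: 3; S1 reads c0=3 → after 1×micro: 4; S2 reads c0=3 → after 1×micro: 5 ⇒ (c0=3, c1=4, c2=5)
[Jacobi] macro 9: S0 reads c2=5 → after 2×micro: 3; S1 reads c0=3 → after 1×micro: 4; S2 reads c0=3 → after 1×micro: 5 ⇒ (c0=3, c1=4, c2=5)
[Gauss-Seidel] macro 1: S0 reads c2=2 → after 2×micro: 1; S1 reads c0=1 → after 1×micro: 5; S2 reads c0=1 → after 1×micro: 1 ⇒ (c0=1, c1=5, c2=1)
[Gauss-Seidel] macro 2: S0 reads c2=1 → after 2×micro: 3; S1 reads c0=3 → after 1×micro: 4; S2 reads c0=3 → after 1×micro: 5 ⇒ (c0=3, c1=4, c2=5)
[Gauss-Seidel] macro 3: S0 reads c2=5 → after 2×micro: 3; S1 reads c0=3 → after 1×micro: 4; S2 reads c0=3 → after 1×micro: 5 ⇒ (c0=3, c1=4, c2=5)
[Gauss-Seidel] macro 4: S0 reads c2=5 → after 2×micro: 3; S1 reads c0=3 → after 1×micro: 4; S2 reads c0=3 → after 1×micro: 5 ⇒ (c0=3, c1=4, c2=5)
[Gauss-Seidel] macro 5: S0 reads c2=5 → after 2×micro: 3; S1 reads c0=3 → after 1×micro: 4; S2 reads c0=3 → after 1×micro: 5 ⇒ (c0=3, c1=4, c2=5)
[Gauss-Seidel] macro 6: S0 reads c2=5 → after 2×micro: 3; S1 reads c0=3 → after 1×micro: 4; S2 reads c0=3 → after 1×micro: 5 ⇒ (c0=3, c1=4, c2=5)
[Gauss-Seidel] macro 7: S0 reads c2=5 → after 2×micro: 3; S1 reads c0=3 → after 1×micro: 4; S2 reads c0=3 → after 1×micro: 5 ⇒ (c0=3, c1=4, c2=5)
[Gauss-Seidel] macro 8: S0 reads c2=5 → after 2×micro: 3; S1 reads c0=3 → after 1×micro: 4; S2 reads c0=3 → after 1×micro: 5 ⇒ (c0=3, c1=4, c2=5)
[Gauss-Seidel] macro 9: S0 reads c2=5 → after 2×micro: 3; S1 reads c0=3 → after 1×micro: 4; S2 reads c0=3 → after 1×micro: 5 ⇒ (c0=3, c1=4, c2=5)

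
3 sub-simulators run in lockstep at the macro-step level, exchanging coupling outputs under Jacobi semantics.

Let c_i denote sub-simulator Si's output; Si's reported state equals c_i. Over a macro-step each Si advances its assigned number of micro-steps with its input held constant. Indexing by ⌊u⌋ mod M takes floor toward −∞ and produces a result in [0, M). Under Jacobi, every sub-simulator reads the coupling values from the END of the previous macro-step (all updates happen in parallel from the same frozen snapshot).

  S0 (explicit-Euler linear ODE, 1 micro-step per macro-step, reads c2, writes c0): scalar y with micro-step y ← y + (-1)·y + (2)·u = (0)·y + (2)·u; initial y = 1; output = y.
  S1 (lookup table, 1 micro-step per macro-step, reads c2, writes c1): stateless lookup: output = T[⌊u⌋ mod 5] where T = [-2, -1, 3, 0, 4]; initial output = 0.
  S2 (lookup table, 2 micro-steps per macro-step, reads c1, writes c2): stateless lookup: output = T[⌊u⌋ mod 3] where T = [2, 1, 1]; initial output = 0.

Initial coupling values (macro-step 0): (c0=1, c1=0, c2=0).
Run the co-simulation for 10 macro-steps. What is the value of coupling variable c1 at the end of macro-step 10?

c1 at macro-step 10 = 3

macro 1: S0 reads c2=0 → after 1×micro: 0; S1 reads c2=0 → after 1×micro: -2; S2 reads c1=0 → after 2×micro: 2 ⇒ (c0=0, c1=-2, c2=2)
macro 2: S0 reads c2=2 → after 1×micro: 4; S1 reads c2=2 → after 1×micro: 3; S2 reads c1=-2 → after 2×micro: 1 ⇒ (c0=4, c1=3, c2=1)
macro 3: S0 reads c2=1 → after 1×micro: 2; S1 reads c2=1 → after 1×micro: -1; S2 reads c1=3 → after 2×micro: 2 ⇒ (c0=2, c1=-1, c2=2)
macro 4: S0 reads c2=2 → after 1×micro: 4; S1 reads c2=2 → after 1×micro: 3; S2 reads c1=-1 → after 2×micro: 1 ⇒ (c0=4, c1=3, c2=1)
macro 5: S0 reads c2=1 → after 1×micro: 2; S1 reads c2=1 → after 1×micro: -1; S2 reads c1=3 → after 2×micro: 2 ⇒ (c0=2, c1=-1, c2=2)
macro 6: S0 reads c2=2 → after 1×micro: 4; S1 reads c2=2 → after 1×micro: 3; S2 reads c1=-1 → after 2×micro: 1 ⇒ (c0=4, c1=3, c2=1)
macro 7: S0 reads c2=1 → after 1×micro: 2; S1 reads c2=1 → after 1×micro: -1; S2 reads c1=3 → after 2×micro: 2 ⇒ (c0=2, c1=-1, c2=2)
macro 8: S0 reads c2=2 → after 1×micro: 4; S1 reads c2=2 → after 1×micro: 3; S2 reads c1=-1 → after 2×micro: 1 ⇒ (c0=4, c1=3, c2=1)
macro 9: S0 reads c2=1 → after 1×micro: 2; S1 reads c2=1 → after 1×micro: -1; S2 reads c1=3 → after 2×micro: 2 ⇒ (c0=2, c1=-1, c2=2)
macro 10: S0 reads c2=2 → after 1×micro: 4; S1 reads c2=2 → after 1×micro: 3; S2 reads c1=-1 → after 2×micro: 1 ⇒ (c0=4, c1=3, c2=1)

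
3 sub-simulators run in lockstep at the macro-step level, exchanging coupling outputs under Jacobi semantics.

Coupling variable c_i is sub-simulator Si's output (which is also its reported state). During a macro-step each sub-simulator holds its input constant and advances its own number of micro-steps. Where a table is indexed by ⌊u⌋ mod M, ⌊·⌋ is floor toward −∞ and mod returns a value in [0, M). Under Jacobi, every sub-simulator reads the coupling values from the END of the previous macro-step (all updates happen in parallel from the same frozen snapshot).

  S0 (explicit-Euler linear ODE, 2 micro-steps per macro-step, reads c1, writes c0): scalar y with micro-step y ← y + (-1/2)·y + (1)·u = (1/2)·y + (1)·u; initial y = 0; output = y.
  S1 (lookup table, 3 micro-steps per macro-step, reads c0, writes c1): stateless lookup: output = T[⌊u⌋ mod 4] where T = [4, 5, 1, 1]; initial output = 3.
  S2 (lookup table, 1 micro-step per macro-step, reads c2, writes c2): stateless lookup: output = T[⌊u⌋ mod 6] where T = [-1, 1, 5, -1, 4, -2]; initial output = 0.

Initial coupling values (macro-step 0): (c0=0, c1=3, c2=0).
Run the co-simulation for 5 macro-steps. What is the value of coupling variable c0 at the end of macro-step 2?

c0 at macro-step 2 = 57/8

macro 1: S0 reads c1=3 → after 2×micro: 9/2; S1 reads c0=0 → after 3×micro: 4; S2 reads c2=0 → after 1×micro: -1 ⇒ (c0=9/2, c1=4, c2=-1)
macro 2: S0 reads c1=4 → after 2×micro: 57/8; S1 reads c0=9/2 → after 3×micro: 4; S2 reads c2=-1 → after 1×micro: -2 ⇒ (c0=57/8, c1=4, c2=-2)
macro 3: S0 reads c1=4 → after 2×micro: 249/32; S1 reads c0=57/8 → after 3×micro: 1; S2 reads c2=-2 → after 1×micro: 4 ⇒ (c0=249/32, c1=1, c2=4)
macro 4: S0 reads c1=1 → after 2×micro: 441/128; S1 reads c0=249/32 → after 3×micro: 1; S2 reads c2=4 → after 1×micro: 4 ⇒ (c0=441/128, c1=1, c2=4)
macro 5: S0 reads c1=1 → after 2×micro: 1209/512; S1 reads c0=441/128 → after 3×micro: 1; S2 reads c2=4 → after 1×micro: 4 ⇒ (c0=1209/512, c1=1, c2=4)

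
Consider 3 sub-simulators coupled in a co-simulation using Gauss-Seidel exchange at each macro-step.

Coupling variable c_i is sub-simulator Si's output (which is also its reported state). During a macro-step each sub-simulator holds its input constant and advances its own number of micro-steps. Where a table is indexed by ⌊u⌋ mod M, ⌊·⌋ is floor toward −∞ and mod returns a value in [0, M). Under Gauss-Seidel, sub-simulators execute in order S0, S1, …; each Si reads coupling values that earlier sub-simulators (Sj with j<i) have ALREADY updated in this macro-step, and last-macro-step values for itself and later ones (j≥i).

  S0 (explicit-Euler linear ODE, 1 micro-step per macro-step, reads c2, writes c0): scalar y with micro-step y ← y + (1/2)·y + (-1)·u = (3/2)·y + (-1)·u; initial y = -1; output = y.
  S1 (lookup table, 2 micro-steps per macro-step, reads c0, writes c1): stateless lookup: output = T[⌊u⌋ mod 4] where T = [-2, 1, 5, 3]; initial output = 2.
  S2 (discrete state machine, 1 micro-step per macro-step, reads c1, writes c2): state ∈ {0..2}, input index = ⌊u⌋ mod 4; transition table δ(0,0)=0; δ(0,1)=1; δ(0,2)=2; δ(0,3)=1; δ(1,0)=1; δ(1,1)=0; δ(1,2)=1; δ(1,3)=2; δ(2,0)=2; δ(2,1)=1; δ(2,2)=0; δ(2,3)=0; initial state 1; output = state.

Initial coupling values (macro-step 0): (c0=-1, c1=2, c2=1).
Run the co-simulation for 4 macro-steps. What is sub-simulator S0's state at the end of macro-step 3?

S0 state at macro-step 3 = -61/8

macro 1: S0 reads c2=1 → after 1×micro: -5/2; S1 reads c0=-5/2 → after 2×micro: 1; S2 reads c1=1 → after 1×micro: 0 ⇒ (c0=-5/2, c1=1, c2=0)
macro 2: S0 reads c2=0 → after 1×micro: -15/4; S1 reads c0=-15/4 → after 2×micro: -2; S2 reads c1=-2 → after 1×micro: 2 ⇒ (c0=-15/4, c1=-2, c2=2)
macro 3: S0 reads c2=2 → after 1×micro: -61/8; S1 reads c0=-61/8 → after 2×micro: -2; S2 reads c1=-2 → after 1×micro: 0 ⇒ (c0=-61/8, c1=-2, c2=0)
macro 4: S0 reads c2=0 → after 1×micro: -183/16; S1 reads c0=-183/16 → after 2×micro: -2; S2 reads c1=-2 → after 1×micro: 2 ⇒ (c0=-183/16, c1=-2, c2=2)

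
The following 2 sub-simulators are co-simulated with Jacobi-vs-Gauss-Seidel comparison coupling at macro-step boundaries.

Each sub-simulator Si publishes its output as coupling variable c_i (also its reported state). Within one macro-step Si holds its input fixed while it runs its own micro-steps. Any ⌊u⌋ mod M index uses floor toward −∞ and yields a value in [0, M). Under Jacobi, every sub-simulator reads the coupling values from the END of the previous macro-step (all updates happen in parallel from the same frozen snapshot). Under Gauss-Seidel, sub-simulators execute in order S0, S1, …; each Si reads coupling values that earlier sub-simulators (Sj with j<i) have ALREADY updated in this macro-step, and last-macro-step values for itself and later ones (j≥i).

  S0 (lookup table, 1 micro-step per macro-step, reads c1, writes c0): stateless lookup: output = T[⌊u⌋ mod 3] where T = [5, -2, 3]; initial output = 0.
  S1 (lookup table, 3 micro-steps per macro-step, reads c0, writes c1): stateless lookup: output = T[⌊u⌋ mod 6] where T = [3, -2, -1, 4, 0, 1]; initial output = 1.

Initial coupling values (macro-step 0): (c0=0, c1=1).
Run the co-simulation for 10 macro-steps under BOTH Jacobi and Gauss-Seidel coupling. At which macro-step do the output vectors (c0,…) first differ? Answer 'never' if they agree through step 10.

[Jacobi] macro 1: S0 reads c1=1 → after 1×micro: -2; S1 reads c0=0 → after 3×micro: 3 ⇒ (c0=-2, c1=3)
[Jacobi] macro 2: S0 reads c1=3 → after 1×micro: 5; S1 reads c0=-2 → after 3×micro: 0 ⇒ (c0=5, c1=0)
[Jacobi] macro 3: S0 reads c1=0 → after 1×micro: 5; S1 reads c0=5 → after 3×micro: 1 ⇒ (c0=5, c1=1)
[Jacobi] macro 4: S0 reads c1=1 → after 1×micro: -2; S1 reads c0=5 → after 3×micro: 1 ⇒ (c0=-2, c1=1)
[Jacobi] macro 5: S0 reads c1=1 → after 1×micro: -2; S1 reads c0=-2 → after 3×micro: 0 ⇒ (c0=-2, c1=0)
[Jacobi] macro 6: S0 reads c1=0 → after 1×micro: 5; S1 reads c0=-2 → after 3×micro: 0 ⇒ (c0=5, c1=0)
[Jacobi] macro 7: S0 reads c1=0 → after 1×micro: 5; S1 reads c0=5 → after 3×micro: 1 ⇒ (c0=5, c1=1)
[Jacobi] macro 8: S0 reads c1=1 → after 1×micro: -2; S1 reads c0=5 → after 3×micro: 1 ⇒ (c0=-2, c1=1)
[Jacobi] macro 9: S0 reads c1=1 → after 1×micro: -2; S1 reads c0=-2 → after 3×micro: 0 ⇒ (c0=-2, c1=0)
[Jacobi] macro 10: S0 reads c1=0 → after 1×micro: 5; S1 reads c0=-2 → after 3×micro: 0 ⇒ (c0=5, c1=0)
[Gauss-Seidel] macro 1: S0 reads c1=1 → after 1×micro: -2; S1 reads c0=-2 → after 3×micro: 0 ⇒ (c0=-2, c1=0)
[Gauss-Seidel] macro 2: S0 reads c1=0 → after 1×micro: 5; S1 reads c0=5 → after 3×micro: 1 ⇒ (c0=5, c1=1)
[Gauss-Seidel] macro 3: S0 reads c1=1 → after 1×micro: -2; S1 reads c0=-2 → after 3×micro: 0 ⇒ (c0=-2, c1=0)
[Gauss-Seidel] macro 4: S0 reads c1=0 → after 1×micro: 5; S1 reads c0=5 → after 3×micro: 1 ⇒ (c0=5, c1=1)
[Gauss-Seidel] macro 5: S0 reads c1=1 → after 1×micro: -2; S1 reads c0=-2 → after 3×micro: 0 ⇒ (c0=-2, c1=0)
[Gauss-Seidel] macro 6: S0 reads c1=0 → after 1×micro: 5; S1 reads c0=5 → after 3×micro: 1 ⇒ (c0=5, c1=1)
[Gauss-Seidel] macro 7: S0 reads c1=1 → after 1×micro: -2; S1 reads c0=-2 → after 3×micro: 0 ⇒ (c0=-2, c1=0)
[Gauss-Seidel] macro 8: S0 reads c1=0 → after 1×micro: 5; S1 reads c0=5 → after 3×micro: 1 ⇒ (c0=5, c1=1)
[Gauss-Seidel] macro 9: S0 reads c1=1 → after 1×micro: -2; S1 reads c0=-2 → after 3×micro: 0 ⇒ (c0=-2, c1=0)
[Gauss-Seidel] macro 10: S0 reads c1=0 → after 1×micro: 5; S1 reads c0=5 → after 3×micro: 1 ⇒ (c0=5, c1=1)

first divergence at macro-step: 1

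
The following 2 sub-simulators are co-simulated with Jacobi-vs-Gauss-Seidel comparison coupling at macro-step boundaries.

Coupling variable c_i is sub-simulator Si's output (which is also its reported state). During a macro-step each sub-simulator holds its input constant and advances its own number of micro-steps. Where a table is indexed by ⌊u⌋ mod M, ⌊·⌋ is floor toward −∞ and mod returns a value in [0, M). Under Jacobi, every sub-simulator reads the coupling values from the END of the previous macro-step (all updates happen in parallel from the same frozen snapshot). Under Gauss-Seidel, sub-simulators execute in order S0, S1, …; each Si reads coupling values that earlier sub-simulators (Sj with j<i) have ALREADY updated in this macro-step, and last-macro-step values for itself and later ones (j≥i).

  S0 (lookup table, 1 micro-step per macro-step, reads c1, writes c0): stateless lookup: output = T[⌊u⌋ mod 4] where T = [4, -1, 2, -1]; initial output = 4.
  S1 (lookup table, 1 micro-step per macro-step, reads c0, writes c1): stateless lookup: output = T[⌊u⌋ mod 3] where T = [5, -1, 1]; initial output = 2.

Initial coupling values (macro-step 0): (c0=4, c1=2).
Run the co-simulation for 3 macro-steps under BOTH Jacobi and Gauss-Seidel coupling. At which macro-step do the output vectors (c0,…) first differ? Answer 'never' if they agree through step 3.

first divergence at macro-step: 1

[Jacobi] macro 1: S0 reads c1=2 → after 1×micro: 2; S1 reads c0=4 → after 1×micro: -1 ⇒ (c0=2, c1=-1)
[Jacobi] macro 2: S0 reads c1=-1 → after 1×micro: -1; S1 reads c0=2 → after 1×micro: 1 ⇒ (c0=-1, c1=1)
[Jacobi] macro 3: S0 reads c1=1 → after 1×micro: -1; S1 reads c0=-1 → after 1×micro: 1 ⇒ (c0=-1, c1=1)
[Gauss-Seidel] macro 1: S0 reads c1=2 → after 1×micro: 2; S1 reads c0=2 → after 1×micro: 1 ⇒ (c0=2, c1=1)
[Gauss-Seidel] macro 2: S0 reads c1=1 → after 1×micro: -1; S1 reads c0=-1 → after 1×micro: 1 ⇒ (c0=-1, c1=1)
[Gauss-Seidel] macro 3: S0 reads c1=1 → after 1×micro: -1; S1 reads c0=-1 → after 1×micro: 1 ⇒ (c0=-1, c1=1)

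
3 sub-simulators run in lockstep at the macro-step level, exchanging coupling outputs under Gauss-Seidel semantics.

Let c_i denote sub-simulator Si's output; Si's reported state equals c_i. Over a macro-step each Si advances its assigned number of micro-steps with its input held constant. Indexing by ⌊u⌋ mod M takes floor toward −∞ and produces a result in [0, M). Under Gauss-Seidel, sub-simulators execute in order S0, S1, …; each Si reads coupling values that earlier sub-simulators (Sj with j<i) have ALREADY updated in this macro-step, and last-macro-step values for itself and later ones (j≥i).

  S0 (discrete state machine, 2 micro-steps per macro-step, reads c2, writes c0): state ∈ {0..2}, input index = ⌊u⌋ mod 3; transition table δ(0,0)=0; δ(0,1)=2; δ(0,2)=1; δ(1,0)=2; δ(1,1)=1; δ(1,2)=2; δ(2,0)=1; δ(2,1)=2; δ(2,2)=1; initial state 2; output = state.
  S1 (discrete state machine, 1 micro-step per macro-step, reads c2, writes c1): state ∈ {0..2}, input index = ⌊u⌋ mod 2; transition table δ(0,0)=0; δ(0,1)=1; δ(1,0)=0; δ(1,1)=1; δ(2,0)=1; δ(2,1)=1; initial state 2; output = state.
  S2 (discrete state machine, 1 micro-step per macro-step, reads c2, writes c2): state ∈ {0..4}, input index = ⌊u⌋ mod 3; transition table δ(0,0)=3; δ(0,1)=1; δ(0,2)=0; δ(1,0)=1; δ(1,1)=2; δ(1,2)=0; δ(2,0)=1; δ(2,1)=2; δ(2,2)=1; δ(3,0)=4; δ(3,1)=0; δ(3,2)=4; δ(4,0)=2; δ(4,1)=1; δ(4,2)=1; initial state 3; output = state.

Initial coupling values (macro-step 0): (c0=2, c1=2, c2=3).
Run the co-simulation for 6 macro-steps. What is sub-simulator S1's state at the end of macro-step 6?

S1 state at macro-step 6 = 0

macro 1: S0 reads c2=3 → after 2×micro: 2; S1 reads c2=3 → after 1×micro: 1; S2 reads c2=3 → after 1×micro: 4 ⇒ (c0=2, c1=1, c2=4)
macro 2: S0 reads c2=4 → after 2×micro: 2; S1 reads c2=4 → after 1×micro: 0; S2 reads c2=4 → after 1×micro: 1 ⇒ (c0=2, c1=0, c2=1)
macro 3: S0 reads c2=1 → after 2×micro: 2; S1 reads c2=1 → after 1×micro: 1; S2 reads c2=1 → after 1×micro: 2 ⇒ (c0=2, c1=1, c2=2)
macro 4: S0 reads c2=2 → after 2×micro: 2; S1 reads c2=2 → after 1×micro: 0; S2 reads c2=2 → after 1×micro: 1 ⇒ (c0=2, c1=0, c2=1)
macro 5: S0 reads c2=1 → after 2×micro: 2; S1 reads c2=1 → after 1×micro: 1; S2 reads c2=1 → after 1×micro: 2 ⇒ (c0=2, c1=1, c2=2)
macro 6: S0 reads c2=2 → after 2×micro: 2; S1 reads c2=2 → after 1×micro: 0; S2 reads c2=2 → after 1×micro: 1 ⇒ (c0=2, c1=0, c2=1)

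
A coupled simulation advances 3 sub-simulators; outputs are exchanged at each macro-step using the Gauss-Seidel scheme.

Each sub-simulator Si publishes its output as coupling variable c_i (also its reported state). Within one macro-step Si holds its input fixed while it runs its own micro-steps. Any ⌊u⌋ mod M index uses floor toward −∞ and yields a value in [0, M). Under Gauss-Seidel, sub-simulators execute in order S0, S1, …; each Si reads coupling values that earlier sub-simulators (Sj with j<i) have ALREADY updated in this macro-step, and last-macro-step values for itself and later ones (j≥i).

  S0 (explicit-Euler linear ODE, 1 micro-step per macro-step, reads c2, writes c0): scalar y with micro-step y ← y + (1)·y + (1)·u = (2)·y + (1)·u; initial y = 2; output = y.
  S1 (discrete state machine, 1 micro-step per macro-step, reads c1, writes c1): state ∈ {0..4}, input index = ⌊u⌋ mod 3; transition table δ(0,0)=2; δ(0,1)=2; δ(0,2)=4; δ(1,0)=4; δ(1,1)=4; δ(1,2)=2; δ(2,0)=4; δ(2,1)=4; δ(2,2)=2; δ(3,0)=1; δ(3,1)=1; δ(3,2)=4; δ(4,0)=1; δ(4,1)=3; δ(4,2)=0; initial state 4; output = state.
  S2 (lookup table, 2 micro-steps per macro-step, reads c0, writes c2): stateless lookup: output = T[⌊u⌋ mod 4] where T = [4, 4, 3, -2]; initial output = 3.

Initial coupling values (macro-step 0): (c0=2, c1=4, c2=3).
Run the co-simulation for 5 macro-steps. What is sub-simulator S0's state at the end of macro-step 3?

macro 1: S0 reads c2=3 → after 1×micro: 7; S1 reads c1=4 → after 1×micro: 3; S2 reads c0=7 → after 2×micro: -2 ⇒ (c0=7, c1=3, c2=-2)
macro 2: S0 reads c2=-2 → after 1×micro: 12; S1 reads c1=3 → after 1×micro: 1; S2 reads c0=12 → after 2×micro: 4 ⇒ (c0=12, c1=1, c2=4)
macro 3: S0 reads c2=4 → after 1×micro: 28; S1 reads c1=1 → after 1×micro: 4; S2 reads c0=28 → after 2×micro: 4 ⇒ (c0=28, c1=4, c2=4)
macro 4: S0 reads c2=4 → after 1×micro: 60; S1 reads c1=4 → after 1×micro: 3; S2 reads c0=60 → after 2×micro: 4 ⇒ (c0=60, c1=3, c2=4)
macro 5: S0 reads c2=4 → after 1×micro: 124; S1 reads c1=3 → after 1×micro: 1; S2 reads c0=124 → after 2×micro: 4 ⇒ (c0=124, c1=1, c2=4)

S0 state at macro-step 3 = 28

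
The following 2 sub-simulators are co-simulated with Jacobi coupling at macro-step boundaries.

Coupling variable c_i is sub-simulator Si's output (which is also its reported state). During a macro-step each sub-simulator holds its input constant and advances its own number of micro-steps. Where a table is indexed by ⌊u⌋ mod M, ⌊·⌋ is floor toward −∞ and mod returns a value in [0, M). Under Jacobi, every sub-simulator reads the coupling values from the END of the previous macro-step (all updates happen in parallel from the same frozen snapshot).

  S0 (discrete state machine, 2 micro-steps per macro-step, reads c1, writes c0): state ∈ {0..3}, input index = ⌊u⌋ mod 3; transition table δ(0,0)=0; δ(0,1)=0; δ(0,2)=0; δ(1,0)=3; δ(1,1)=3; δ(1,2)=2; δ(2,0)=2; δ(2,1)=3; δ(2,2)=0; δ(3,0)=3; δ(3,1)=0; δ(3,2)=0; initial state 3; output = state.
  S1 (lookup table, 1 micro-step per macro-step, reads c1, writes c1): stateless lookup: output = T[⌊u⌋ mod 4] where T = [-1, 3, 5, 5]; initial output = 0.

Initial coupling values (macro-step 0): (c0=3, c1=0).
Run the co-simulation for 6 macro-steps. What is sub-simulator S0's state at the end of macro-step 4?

S0 state at macro-step 4 = 0

macro 1: S0 reads c1=0 → after 2×micro: 3; S1 reads c1=0 → after 1×micro: -1 ⇒ (c0=3, c1=-1)
macro 2: S0 reads c1=-1 → after 2×micro: 0; S1 reads c1=-1 → after 1×micro: 5 ⇒ (c0=0, c1=5)
macro 3: S0 reads c1=5 → after 2×micro: 0; S1 reads c1=5 → after 1×micro: 3 ⇒ (c0=0, c1=3)
macro 4: S0 reads c1=3 → after 2×micro: 0; S1 reads c1=3 → after 1×micro: 5 ⇒ (c0=0, c1=5)
macro 5: S0 reads c1=5 → after 2×micro: 0; S1 reads c1=5 → after 1×micro: 3 ⇒ (c0=0, c1=3)
macro 6: S0 reads c1=3 → after 2×micro: 0; S1 reads c1=3 → after 1×micro: 5 ⇒ (c0=0, c1=5)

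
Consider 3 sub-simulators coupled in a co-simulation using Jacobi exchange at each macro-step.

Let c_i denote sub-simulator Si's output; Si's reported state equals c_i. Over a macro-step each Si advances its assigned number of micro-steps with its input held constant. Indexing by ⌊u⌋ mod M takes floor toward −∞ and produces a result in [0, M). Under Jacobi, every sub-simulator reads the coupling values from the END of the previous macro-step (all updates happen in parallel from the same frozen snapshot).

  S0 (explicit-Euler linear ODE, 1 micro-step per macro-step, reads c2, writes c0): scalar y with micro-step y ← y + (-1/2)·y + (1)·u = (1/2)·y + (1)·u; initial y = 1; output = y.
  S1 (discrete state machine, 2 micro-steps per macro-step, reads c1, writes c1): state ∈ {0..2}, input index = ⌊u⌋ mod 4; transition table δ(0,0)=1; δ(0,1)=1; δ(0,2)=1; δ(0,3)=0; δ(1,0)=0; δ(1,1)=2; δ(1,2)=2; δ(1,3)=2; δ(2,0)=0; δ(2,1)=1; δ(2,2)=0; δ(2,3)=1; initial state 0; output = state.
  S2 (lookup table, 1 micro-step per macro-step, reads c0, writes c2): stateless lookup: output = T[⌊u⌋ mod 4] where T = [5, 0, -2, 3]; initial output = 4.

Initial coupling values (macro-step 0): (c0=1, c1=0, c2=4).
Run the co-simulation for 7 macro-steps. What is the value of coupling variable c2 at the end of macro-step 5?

c2 at macro-step 5 = 0

macro 1: S0 reads c2=4 → after 1×micro: 9/2; S1 reads c1=0 → after 2×micro: 0; S2 reads c0=1 → after 1×micro: 0 ⇒ (c0=9/2, c1=0, c2=0)
macro 2: S0 reads c2=0 → after 1×micro: 9/4; S1 reads c1=0 → after 2×micro: 0; S2 reads c0=9/2 → after 1×micro: 5 ⇒ (c0=9/4, c1=0, c2=5)
macro 3: S0 reads c2=5 → after 1×micro: 49/8; S1 reads c1=0 → after 2×micro: 0; S2 reads c0=9/4 → after 1×micro: -2 ⇒ (c0=49/8, c1=0, c2=-2)
macro 4: S0 reads c2=-2 → after 1×micro: 17/16; S1 reads c1=0 → after 2×micro: 0; S2 reads c0=49/8 → after 1×micro: -2 ⇒ (c0=17/16, c1=0, c2=-2)
macro 5: S0 reads c2=-2 → after 1×micro: -47/32; S1 reads c1=0 → after 2×micro: 0; S2 reads c0=17/16 → after 1×micro: 0 ⇒ (c0=-47/32, c1=0, c2=0)
macro 6: S0 reads c2=0 → after 1×micro: -47/64; S1 reads c1=0 → after 2×micro: 0; S2 reads c0=-47/32 → after 1×micro: -2 ⇒ (c0=-47/64, c1=0, c2=-2)
macro 7: S0 reads c2=-2 → after 1×micro: -303/128; S1 reads c1=0 → after 2×micro: 0; S2 reads c0=-47/64 → after 1×micro: 3 ⇒ (c0=-303/128, c1=0, c2=3)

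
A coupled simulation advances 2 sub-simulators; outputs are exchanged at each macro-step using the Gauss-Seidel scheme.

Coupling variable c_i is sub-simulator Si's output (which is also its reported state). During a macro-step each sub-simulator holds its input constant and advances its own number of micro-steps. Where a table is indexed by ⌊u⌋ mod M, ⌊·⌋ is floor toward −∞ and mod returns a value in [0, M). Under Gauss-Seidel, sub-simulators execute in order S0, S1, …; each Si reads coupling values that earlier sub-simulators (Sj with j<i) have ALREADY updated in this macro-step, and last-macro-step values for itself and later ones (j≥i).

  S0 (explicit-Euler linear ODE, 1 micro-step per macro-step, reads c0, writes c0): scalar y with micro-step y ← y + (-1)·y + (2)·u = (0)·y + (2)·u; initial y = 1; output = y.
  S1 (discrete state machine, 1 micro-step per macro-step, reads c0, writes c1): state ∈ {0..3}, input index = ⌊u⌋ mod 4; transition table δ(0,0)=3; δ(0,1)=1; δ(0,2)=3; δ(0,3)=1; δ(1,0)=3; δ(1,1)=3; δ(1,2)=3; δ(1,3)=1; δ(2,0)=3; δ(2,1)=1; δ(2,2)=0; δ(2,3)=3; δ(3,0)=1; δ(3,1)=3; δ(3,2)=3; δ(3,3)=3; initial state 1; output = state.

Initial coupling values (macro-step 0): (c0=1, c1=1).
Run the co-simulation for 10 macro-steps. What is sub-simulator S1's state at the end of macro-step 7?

macro 1: S0 reads c0=1 → after 1×micro: 2; S1 reads c0=2 → after 1×micro: 3 ⇒ (c0=2, c1=3)
macro 2: S0 reads c0=2 → after 1×micro: 4; S1 reads c0=4 → after 1×micro: 1 ⇒ (c0=4, c1=1)
macro 3: S0 reads c0=4 → after 1×micro: 8; S1 reads c0=8 → after 1×micro: 3 ⇒ (c0=8, c1=3)
macro 4: S0 reads c0=8 → after 1×micro: 16; S1 reads c0=16 → after 1×micro: 1 ⇒ (c0=16, c1=1)
macro 5: S0 reads c0=16 → after 1×micro: 32; S1 reads c0=32 → after 1×micro: 3 ⇒ (c0=32, c1=3)
macro 6: S0 reads c0=32 → after 1×micro: 64; S1 reads c0=64 → after 1×micro: 1 ⇒ (c0=64, c1=1)
macro 7: S0 reads c0=64 → after 1×micro: 128; S1 reads c0=128 → after 1×micro: 3 ⇒ (c0=128, c1=3)
macro 8: S0 reads c0=128 → after 1×micro: 256; S1 reads c0=256 → after 1×micro: 1 ⇒ (c0=256, c1=1)
macro 9: S0 reads c0=256 → after 1×micro: 512; S1 reads c0=512 → after 1×micro: 3 ⇒ (c0=512, c1=3)
macro 10: S0 reads c0=512 → after 1×micro: 1024; S1 reads c0=1024 → after 1×micro: 1 ⇒ (c0=1024, c1=1)

S1 state at macro-step 7 = 3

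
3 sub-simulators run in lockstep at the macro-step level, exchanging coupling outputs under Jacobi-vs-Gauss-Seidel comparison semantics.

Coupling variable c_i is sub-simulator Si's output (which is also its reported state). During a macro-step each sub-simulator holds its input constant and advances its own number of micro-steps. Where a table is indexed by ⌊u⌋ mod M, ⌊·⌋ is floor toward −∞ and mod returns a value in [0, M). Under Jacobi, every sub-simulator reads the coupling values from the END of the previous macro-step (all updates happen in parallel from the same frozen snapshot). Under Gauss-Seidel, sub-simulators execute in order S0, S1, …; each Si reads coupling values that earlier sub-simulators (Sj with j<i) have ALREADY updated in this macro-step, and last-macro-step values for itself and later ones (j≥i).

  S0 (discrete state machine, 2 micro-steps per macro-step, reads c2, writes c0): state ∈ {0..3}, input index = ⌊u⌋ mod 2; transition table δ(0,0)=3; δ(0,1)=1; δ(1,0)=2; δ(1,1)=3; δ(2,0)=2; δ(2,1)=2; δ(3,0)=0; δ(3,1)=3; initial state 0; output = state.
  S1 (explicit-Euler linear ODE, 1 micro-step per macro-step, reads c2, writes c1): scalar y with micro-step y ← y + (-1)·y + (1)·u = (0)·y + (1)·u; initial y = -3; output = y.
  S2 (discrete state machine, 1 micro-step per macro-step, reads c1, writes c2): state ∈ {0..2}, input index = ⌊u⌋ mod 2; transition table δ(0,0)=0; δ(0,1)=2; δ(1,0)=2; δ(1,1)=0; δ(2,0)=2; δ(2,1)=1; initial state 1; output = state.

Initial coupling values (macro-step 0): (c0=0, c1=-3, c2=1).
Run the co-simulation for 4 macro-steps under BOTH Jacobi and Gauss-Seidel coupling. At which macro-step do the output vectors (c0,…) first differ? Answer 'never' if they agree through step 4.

[Jacobi] macro 1: S0 reads c2=1 → after 2×micro: 3; S1 reads c2=1 → after 1×micro: 1; S2 reads c1=-3 → after 1×micro: 0 ⇒ (c0=3, c1=1, c2=0)
[Jacobi] macro 2: S0 reads c2=0 → after 2×micro: 3; S1 reads c2=0 → after 1×micro: 0; S2 reads c1=1 → after 1×micro: 2 ⇒ (c0=3, c1=0, c2=2)
[Jacobi] macro 3: S0 reads c2=2 → after 2×micro: 3; S1 reads c2=2 → after 1×micro: 2; S2 reads c1=0 → after 1×micro: 2 ⇒ (c0=3, c1=2, c2=2)
[Jacobi] macro 4: S0 reads c2=2 → after 2×micro: 3; S1 reads c2=2 → after 1×micro: 2; S2 reads c1=2 → after 1×micro: 2 ⇒ (c0=3, c1=2, c2=2)
[Gauss-Seidel] macro 1: S0 reads c2=1 → after 2×micro: 3; S1 reads c2=1 → after 1×micro: 1; S2 reads c1=1 → after 1×micro: 0 ⇒ (c0=3, c1=1, c2=0)
[Gauss-Seidel] macro 2: S0 reads c2=0 → after 2×micro: 3; S1 reads c2=0 → after 1×micro: 0; S2 reads c1=0 → after 1×micro: 0 ⇒ (c0=3, c1=0, c2=0)
[Gauss-Seidel] macro 3: S0 reads c2=0 → after 2×micro: 3; S1 reads c2=0 → after 1×micro: 0; S2 reads c1=0 → after 1×micro: 0 ⇒ (c0=3, c1=0, c2=0)
[Gauss-Seidel] macro 4: S0 reads c2=0 → after 2×micro: 3; S1 reads c2=0 → after 1×micro: 0; S2 reads c1=0 → after 1×micro: 0 ⇒ (c0=3, c1=0, c2=0)

first divergence at macro-step: 2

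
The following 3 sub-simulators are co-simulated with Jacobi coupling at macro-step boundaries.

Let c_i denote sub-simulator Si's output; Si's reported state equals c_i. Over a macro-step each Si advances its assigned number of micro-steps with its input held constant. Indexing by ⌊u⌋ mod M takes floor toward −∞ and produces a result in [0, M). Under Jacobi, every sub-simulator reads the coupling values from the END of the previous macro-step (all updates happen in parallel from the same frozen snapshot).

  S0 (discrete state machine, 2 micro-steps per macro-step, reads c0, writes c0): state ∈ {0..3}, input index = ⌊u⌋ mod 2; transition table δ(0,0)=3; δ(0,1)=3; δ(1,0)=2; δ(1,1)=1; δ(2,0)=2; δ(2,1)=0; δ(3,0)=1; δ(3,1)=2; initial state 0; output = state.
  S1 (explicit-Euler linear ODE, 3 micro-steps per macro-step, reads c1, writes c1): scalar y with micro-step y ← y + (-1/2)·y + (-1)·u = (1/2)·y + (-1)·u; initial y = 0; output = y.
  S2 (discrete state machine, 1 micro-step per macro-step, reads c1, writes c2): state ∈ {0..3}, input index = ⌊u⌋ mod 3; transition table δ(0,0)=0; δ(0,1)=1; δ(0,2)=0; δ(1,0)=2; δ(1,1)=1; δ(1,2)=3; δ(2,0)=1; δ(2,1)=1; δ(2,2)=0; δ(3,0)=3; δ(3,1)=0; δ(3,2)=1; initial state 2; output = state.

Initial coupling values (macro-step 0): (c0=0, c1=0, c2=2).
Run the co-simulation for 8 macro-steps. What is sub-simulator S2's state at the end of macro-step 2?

macro 1: S0 reads c0=0 → after 2×micro: 1; S1 reads c1=0 → after 3×micro: 0; S2 reads c1=0 → after 1×micro: 1 ⇒ (c0=1, c1=0, c2=1)
macro 2: S0 reads c0=1 → after 2×micro: 1; S1 reads c1=0 → after 3×micro: 0; S2 reads c1=0 → after 1×micro: 2 ⇒ (c0=1, c1=0, c2=2)
macro 3: S0 reads c0=1 → after 2×micro: 1; S1 reads c1=0 → after 3×micro: 0; S2 reads c1=0 → after 1×micro: 1 ⇒ (c0=1, c1=0, c2=1)
macro 4: S0 reads c0=1 → after 2×micro: 1; S1 reads c1=0 → after 3×micro: 0; S2 reads c1=0 → after 1×micro: 2 ⇒ (c0=1, c1=0, c2=2)
macro 5: S0 reads c0=1 → after 2×micro: 1; S1 reads c1=0 → after 3×micro: 0; S2 reads c1=0 → after 1×micro: 1 ⇒ (c0=1, c1=0, c2=1)
macro 6: S0 reads c0=1 → after 2×micro: 1; S1 reads c1=0 → after 3×micro: 0; S2 reads c1=0 → after 1×micro: 2 ⇒ (c0=1, c1=0, c2=2)
macro 7: S0 reads c0=1 → after 2×micro: 1; S1 reads c1=0 → after 3×micro: 0; S2 reads c1=0 → after 1×micro: 1 ⇒ (c0=1, c1=0, c2=1)
macro 8: S0 reads c0=1 → after 2×micro: 1; S1 reads c1=0 → after 3×micro: 0; S2 reads c1=0 → after 1×micro: 2 ⇒ (c0=1, c1=0, c2=2)

S2 state at macro-step 2 = 2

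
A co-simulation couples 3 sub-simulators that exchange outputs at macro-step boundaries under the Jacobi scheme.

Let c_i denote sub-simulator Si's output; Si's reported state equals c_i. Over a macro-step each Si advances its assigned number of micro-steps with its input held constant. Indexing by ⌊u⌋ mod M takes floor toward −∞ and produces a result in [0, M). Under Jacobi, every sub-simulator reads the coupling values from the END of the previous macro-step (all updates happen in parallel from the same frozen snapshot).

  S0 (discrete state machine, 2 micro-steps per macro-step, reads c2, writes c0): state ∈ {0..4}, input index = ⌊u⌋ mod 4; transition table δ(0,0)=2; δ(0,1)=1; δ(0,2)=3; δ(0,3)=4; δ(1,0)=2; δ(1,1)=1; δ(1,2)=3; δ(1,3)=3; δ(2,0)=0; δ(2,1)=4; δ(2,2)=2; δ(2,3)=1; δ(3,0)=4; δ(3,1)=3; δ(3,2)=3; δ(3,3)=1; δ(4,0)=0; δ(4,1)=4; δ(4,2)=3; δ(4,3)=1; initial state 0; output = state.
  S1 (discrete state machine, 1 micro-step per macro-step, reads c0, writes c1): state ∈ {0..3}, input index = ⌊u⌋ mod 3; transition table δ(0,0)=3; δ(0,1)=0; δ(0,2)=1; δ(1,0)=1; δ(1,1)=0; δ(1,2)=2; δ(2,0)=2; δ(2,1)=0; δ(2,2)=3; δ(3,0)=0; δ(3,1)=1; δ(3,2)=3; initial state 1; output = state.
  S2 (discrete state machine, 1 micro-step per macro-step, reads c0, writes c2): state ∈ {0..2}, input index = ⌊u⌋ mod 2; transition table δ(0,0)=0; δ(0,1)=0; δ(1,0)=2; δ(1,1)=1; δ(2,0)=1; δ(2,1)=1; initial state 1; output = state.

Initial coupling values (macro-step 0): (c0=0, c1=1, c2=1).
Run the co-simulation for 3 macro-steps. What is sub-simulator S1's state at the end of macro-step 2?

S1 state at macro-step 2 = 0

macro 1: S0 reads c2=1 → after 2×micro: 1; S1 reads c0=0 → after 1×micro: 1; S2 reads c0=0 → after 1×micro: 2 ⇒ (c0=1, c1=1, c2=2)
macro 2: S0 reads c2=2 → after 2×micro: 3; S1 reads c0=1 → after 1×micro: 0; S2 reads c0=1 → after 1×micro: 1 ⇒ (c0=3, c1=0, c2=1)
macro 3: S0 reads c2=1 → after 2×micro: 3; S1 reads c0=3 → after 1×micro: 3; S2 reads c0=3 → after 1×micro: 1 ⇒ (c0=3, c1=3, c2=1)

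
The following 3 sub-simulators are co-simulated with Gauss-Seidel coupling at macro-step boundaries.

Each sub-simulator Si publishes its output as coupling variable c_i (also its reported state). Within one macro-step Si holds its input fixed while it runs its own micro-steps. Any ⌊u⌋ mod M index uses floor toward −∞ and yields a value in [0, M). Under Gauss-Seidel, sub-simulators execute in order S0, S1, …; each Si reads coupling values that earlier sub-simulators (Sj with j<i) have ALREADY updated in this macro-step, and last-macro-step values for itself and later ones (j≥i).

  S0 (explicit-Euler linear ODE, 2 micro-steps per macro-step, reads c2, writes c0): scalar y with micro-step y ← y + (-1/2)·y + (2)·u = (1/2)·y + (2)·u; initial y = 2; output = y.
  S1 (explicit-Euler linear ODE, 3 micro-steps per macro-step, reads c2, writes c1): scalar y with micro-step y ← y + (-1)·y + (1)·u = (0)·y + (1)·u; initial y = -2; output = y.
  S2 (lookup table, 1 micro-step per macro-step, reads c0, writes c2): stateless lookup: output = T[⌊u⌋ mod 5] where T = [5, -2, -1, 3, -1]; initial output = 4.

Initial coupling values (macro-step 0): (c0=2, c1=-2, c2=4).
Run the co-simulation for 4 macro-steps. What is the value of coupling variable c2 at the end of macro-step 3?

macro 1: S0 reads c2=4 → after 2×micro: 25/2; S1 reads c2=4 → after 3×micro: 4; S2 reads c0=25/2 → after 1×micro: -1 ⇒ (c0=25/2, c1=4, c2=-1)
macro 2: S0 reads c2=-1 → after 2×micro: 1/8; S1 reads c2=-1 → after 3×micro: -1; S2 reads c0=1/8 → after 1×micro: 5 ⇒ (c0=1/8, c1=-1, c2=5)
macro 3: S0 reads c2=5 → after 2×micro: 481/32; S1 reads c2=5 → after 3×micro: 5; S2 reads c0=481/32 → after 1×micro: 5 ⇒ (c0=481/32, c1=5, c2=5)
macro 4: S0 reads c2=5 → after 2×micro: 2401/128; S1 reads c2=5 → after 3×micro: 5; S2 reads c0=2401/128 → after 1×micro: 3 ⇒ (c0=2401/128, c1=5, c2=3)

c2 at macro-step 3 = 5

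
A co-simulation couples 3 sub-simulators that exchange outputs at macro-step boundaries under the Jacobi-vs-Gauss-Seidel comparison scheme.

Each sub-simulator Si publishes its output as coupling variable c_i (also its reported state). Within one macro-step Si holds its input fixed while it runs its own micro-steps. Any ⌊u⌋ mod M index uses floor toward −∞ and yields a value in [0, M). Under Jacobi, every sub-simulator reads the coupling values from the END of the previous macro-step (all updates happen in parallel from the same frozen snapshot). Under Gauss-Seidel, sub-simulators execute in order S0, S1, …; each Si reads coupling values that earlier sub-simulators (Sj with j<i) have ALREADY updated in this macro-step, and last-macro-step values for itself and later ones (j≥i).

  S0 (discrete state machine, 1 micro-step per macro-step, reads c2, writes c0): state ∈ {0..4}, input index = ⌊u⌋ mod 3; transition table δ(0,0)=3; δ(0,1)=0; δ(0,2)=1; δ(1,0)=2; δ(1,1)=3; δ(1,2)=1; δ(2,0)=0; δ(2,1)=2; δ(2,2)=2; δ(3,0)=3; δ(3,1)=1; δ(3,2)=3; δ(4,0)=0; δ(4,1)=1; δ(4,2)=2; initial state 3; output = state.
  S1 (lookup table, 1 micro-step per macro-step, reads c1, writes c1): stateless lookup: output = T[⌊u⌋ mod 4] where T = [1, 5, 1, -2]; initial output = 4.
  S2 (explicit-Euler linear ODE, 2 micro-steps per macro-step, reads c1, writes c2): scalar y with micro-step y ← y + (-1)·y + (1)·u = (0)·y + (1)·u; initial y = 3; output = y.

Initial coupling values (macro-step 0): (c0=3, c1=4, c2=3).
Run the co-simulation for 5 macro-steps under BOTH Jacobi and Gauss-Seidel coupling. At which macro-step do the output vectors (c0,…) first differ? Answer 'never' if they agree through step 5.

first divergence at macro-step: 1

[Jacobi] macro 1: S0 reads c2=3 → after 1×micro: 3; S1 reads c1=4 → after 1×micro: 1; S2 reads c1=4 → after 2×micro: 4 ⇒ (c0=3, c1=1, c2=4)
[Jacobi] macro 2: S0 reads c2=4 → after 1×micro: 1; S1 reads c1=1 → after 1×micro: 5; S2 reads c1=1 → after 2×micro: 1 ⇒ (c0=1, c1=5, c2=1)
[Jacobi] macro 3: S0 reads c2=1 → after 1×micro: 3; S1 reads c1=5 → after 1×micro: 5; S2 reads c1=5 → after 2×micro: 5 ⇒ (c0=3, c1=5, c2=5)
[Jacobi] macro 4: S0 reads c2=5 → after 1×micro: 3; S1 reads c1=5 → after 1×micro: 5; S2 reads c1=5 → after 2×micro: 5 ⇒ (c0=3, c1=5, c2=5)
[Jacobi] macro 5: S0 reads c2=5 → after 1×micro: 3; S1 reads c1=5 → after 1×micro: 5; S2 reads c1=5 → after 2×micro: 5 ⇒ (c0=3, c1=5, c2=5)
[Gauss-Seidel] macro 1: S0 reads c2=3 → after 1×micro: 3; S1 reads c1=4 → after 1×micro: 1; S2 reads c1=1 → after 2×micro: 1 ⇒ (c0=3, c1=1, c2=1)
[Gauss-Seidel] macro 2: S0 reads c2=1 → after 1×micro: 1; S1 reads c1=1 → after 1×micro: 5; S2 reads c1=5 → after 2×micro: 5 ⇒ (c0=1, c1=5, c2=5)
[Gauss-Seidel] macro 3: S0 reads c2=5 → after 1×micro: 1; S1 reads c1=5 → after 1×micro: 5; S2 reads c1=5 → after 2×micro: 5 ⇒ (c0=1, c1=5, c2=5)
[Gauss-Seidel] macro 4: S0 reads c2=5 → after 1×micro: 1; S1 reads c1=5 → after 1×micro: 5; S2 reads c1=5 → after 2×micro: 5 ⇒ (c0=1, c1=5, c2=5)
[Gauss-Seidel] macro 5: S0 reads c2=5 → after 1×micro: 1; S1 reads c1=5 → after 1×micro: 5; S2 reads c1=5 → after 2×micro: 5 ⇒ (c0=1, c1=5, c2=5)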